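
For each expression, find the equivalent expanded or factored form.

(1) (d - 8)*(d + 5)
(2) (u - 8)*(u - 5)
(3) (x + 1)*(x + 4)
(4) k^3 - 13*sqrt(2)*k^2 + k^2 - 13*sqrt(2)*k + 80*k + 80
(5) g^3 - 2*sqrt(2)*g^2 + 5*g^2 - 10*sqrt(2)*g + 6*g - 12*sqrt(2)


(1) = d^2 - 3*d - 40
(2) = u^2 - 13*u + 40
(3) = x^2 + 5*x + 4
(4) = (k + 1)*(k - 8*sqrt(2))*(k - 5*sqrt(2))
(5) = (g + 2)*(g + 3)*(g - 2*sqrt(2))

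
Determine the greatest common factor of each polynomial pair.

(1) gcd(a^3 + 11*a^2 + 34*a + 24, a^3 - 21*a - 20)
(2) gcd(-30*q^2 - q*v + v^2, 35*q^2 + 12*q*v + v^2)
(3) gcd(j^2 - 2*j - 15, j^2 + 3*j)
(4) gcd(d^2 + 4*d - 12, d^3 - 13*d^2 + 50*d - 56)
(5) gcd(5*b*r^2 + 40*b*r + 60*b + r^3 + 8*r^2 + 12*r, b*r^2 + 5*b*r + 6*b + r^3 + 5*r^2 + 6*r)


(1) = a^2 + 5*a + 4
(2) = 5*q + v
(3) = gcd((j - 5)*(j + 3), j*(j + 3)) = j + 3
(4) = d - 2
(5) = r + 2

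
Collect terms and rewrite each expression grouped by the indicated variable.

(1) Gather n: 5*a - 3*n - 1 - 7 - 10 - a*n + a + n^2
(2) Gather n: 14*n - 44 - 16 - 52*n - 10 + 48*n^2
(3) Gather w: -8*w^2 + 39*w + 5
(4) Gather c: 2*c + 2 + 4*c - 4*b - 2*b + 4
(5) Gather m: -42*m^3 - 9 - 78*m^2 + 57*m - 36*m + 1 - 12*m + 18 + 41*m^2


(1) = 6*a + n^2 + n*(-a - 3) - 18
(2) = 48*n^2 - 38*n - 70
(3) = -8*w^2 + 39*w + 5
(4) = -6*b + 6*c + 6
(5) = -42*m^3 - 37*m^2 + 9*m + 10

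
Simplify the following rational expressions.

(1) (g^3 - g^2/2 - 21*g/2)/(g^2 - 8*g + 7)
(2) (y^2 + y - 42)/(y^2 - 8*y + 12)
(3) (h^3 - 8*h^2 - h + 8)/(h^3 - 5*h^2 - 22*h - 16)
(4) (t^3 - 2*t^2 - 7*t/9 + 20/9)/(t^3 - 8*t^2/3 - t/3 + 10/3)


(1) = (2*g^3 - g^2 - 21*g)/(2*g^2 - 16*g + 14)
(2) = (y + 7)/(y - 2)
(3) = (h - 1)/(h + 2)
(4) = (3*t - 4)/(3*t - 6)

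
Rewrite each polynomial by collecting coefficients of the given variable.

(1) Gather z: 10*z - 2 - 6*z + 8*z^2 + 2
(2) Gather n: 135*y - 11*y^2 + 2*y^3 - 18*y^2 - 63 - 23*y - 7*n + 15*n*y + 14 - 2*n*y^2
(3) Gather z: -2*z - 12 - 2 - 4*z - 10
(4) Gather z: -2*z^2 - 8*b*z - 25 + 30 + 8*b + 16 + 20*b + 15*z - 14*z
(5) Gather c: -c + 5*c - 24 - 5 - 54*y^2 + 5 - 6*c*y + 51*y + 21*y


(1) = 8*z^2 + 4*z
(2) = n*(-2*y^2 + 15*y - 7) + 2*y^3 - 29*y^2 + 112*y - 49
(3) = -6*z - 24
(4) = 28*b - 2*z^2 + z*(1 - 8*b) + 21
(5) = c*(4 - 6*y) - 54*y^2 + 72*y - 24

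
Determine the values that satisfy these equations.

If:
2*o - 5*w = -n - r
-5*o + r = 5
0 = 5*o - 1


Then:
n = 5*w - 32/5
o = 1/5
r = 6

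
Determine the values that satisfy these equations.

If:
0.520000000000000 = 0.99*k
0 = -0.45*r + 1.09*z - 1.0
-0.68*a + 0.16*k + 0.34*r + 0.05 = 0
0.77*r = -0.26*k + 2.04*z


Then:
a = -11.82
k = 0.53
r = -24.03
z = -9.00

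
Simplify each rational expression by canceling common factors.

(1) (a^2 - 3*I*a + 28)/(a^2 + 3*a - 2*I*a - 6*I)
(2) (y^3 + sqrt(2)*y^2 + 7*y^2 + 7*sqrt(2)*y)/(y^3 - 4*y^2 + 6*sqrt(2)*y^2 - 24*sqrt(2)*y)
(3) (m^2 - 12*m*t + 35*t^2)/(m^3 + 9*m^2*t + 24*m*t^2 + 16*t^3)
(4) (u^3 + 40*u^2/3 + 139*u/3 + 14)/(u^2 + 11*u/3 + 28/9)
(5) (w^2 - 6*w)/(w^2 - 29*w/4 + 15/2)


(1) = (a^2 - 3*I*a + 28)/(a^2 + a*(3 - 2*I) - 6*I)
(2) = (y^2 + y*(sqrt(2) + 7) + 7*sqrt(2))/(y^2 + y*(-4 + 6*sqrt(2)) - 24*sqrt(2))
(3) = (m^2 - 12*m*t + 35*t^2)/(m^3 + 9*m^2*t + 24*m*t^2 + 16*t^3)
(4) = (9*u^3 + 120*u^2 + 417*u + 126)/(9*u^2 + 33*u + 28)
(5) = 4*w/(4*w - 5)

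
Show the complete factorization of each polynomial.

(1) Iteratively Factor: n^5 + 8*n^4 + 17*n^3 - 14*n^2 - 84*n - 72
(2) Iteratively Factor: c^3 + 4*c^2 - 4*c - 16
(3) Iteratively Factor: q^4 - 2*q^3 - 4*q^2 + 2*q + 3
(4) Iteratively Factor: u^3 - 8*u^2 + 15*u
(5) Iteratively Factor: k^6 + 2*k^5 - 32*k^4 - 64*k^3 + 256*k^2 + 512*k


(1) = (n + 2)*(n^4 + 6*n^3 + 5*n^2 - 24*n - 36) = (n + 2)^2*(n^3 + 4*n^2 - 3*n - 18) = (n + 2)^2*(n + 3)*(n^2 + n - 6) = (n + 2)^2*(n + 3)^2*(n - 2)
(2) = (c + 4)*(c^2 - 4) = (c - 2)*(c + 4)*(c + 2)
(3) = (q + 1)*(q^3 - 3*q^2 - q + 3) = (q - 3)*(q + 1)*(q^2 - 1) = (q - 3)*(q - 1)*(q + 1)*(q + 1)
(4) = (u)*(u^2 - 8*u + 15) = u*(u - 3)*(u - 5)
(5) = (k - 4)*(k^5 + 6*k^4 - 8*k^3 - 96*k^2 - 128*k) = (k - 4)*(k + 4)*(k^4 + 2*k^3 - 16*k^2 - 32*k) = k*(k - 4)*(k + 4)*(k^3 + 2*k^2 - 16*k - 32) = k*(k - 4)*(k + 2)*(k + 4)*(k^2 - 16) = k*(k - 4)*(k + 2)*(k + 4)^2*(k - 4)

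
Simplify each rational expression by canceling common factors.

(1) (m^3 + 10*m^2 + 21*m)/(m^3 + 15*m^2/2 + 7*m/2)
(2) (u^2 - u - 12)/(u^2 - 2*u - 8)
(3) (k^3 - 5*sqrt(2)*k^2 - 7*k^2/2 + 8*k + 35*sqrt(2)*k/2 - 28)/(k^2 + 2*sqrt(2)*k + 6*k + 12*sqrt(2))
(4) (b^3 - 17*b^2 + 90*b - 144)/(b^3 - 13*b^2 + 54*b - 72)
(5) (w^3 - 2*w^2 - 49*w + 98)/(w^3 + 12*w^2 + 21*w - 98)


(1) = (2*m + 6)/(2*m + 1)
(2) = (u + 3)/(u + 2)
(3) = (2*k^3 + k^2*(-10*sqrt(2) - 7) + k*(16 + 35*sqrt(2)) - 56)/(2*k^2 + k*(4*sqrt(2) + 12) + 24*sqrt(2))
(4) = (b - 8)/(b - 4)
(5) = (w - 7)/(w + 7)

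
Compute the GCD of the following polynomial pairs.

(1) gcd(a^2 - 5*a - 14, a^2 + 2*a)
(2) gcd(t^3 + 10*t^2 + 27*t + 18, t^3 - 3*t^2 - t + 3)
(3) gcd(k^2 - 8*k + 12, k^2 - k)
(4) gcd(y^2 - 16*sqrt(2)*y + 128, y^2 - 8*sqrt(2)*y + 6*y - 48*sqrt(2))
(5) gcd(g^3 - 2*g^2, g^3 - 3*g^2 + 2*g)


(1) = gcd((a - 7)*(a + 2), a*(a + 2)) = a + 2
(2) = t + 1
(3) = 1
(4) = y - 8*sqrt(2)
(5) = g^2 - 2*g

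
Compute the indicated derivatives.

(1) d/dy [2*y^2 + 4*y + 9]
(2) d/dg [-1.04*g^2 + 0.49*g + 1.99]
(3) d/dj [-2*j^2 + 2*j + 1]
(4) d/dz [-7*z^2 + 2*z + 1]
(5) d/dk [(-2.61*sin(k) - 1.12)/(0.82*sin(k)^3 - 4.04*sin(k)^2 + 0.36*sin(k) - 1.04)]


(1) = 4*y + 4
(2) = 0.49 - 2.08*g
(3) = 2 - 4*j
(4) = 2 - 14*z
(5) = (4.2804*sin(k)^3 - 7.7892*sin(k)^2 - 9.0496*sin(k) + 3.1176)*cos(k)/(0.6724*sin(k)^6 - 6.6256*sin(k)^5 + 16.912*sin(k)^4 - 4.6144*sin(k)^3 + 8.5328*sin(k)^2 - 0.7488*sin(k) + 1.0816)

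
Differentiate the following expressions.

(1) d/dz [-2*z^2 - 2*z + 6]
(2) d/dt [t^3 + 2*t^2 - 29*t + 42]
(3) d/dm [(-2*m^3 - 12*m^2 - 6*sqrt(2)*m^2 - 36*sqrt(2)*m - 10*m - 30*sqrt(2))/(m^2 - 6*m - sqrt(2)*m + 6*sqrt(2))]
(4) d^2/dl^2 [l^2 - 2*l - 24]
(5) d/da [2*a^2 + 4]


(1) = -4*z - 2
(2) = 3*t^2 + 4*t - 29
(3) = 2*(-m^4 + 2*sqrt(2)*m^3 + 12*m^3 + 24*sqrt(2)*m^2 + 47*m^2 - 72*m - 42*sqrt(2)*m - 246 - 120*sqrt(2))/(m^4 - 12*m^3 - 2*sqrt(2)*m^3 + 24*sqrt(2)*m^2 + 38*m^2 - 72*sqrt(2)*m - 24*m + 72)
(4) = 2
(5) = 4*a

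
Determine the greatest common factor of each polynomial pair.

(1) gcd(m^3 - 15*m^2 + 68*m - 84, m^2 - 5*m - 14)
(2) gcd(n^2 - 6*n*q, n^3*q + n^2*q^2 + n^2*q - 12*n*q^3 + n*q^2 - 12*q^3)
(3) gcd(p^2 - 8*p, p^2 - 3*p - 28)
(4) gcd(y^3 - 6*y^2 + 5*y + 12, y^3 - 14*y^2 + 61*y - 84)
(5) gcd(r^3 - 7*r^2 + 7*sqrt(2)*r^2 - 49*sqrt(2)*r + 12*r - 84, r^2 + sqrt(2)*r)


(1) = m - 7
(2) = gcd(n*(n - 6*q), (n - 3*q)*(n + 4*q)*(n*q + q)) = 1
(3) = gcd(p*(p - 8), (p - 7)*(p + 4)) = 1
(4) = y^2 - 7*y + 12
(5) = gcd((r - 7)*(r + sqrt(2))*(r + 6*sqrt(2)), r*(r + sqrt(2))) = r + sqrt(2)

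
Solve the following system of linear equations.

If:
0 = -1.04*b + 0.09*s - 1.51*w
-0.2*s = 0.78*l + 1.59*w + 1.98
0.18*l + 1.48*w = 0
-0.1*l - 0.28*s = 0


Then:
b = -0.56
l = -3.84
s = 1.37
w = 0.47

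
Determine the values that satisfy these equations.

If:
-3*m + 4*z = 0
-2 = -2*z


Then:
m = 4/3
z = 1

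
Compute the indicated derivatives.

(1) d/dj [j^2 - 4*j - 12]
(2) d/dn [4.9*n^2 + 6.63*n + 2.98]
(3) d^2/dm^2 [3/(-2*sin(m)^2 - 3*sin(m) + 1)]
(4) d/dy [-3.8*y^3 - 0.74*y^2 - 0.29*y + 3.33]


(1) = 2*j - 4
(2) = 9.8*n + 6.63
(3) = 3*(16*sin(m)^4 + 18*sin(m)^3 - 7*sin(m)^2 - 33*sin(m) - 22)/(3*sin(m) - cos(2*m))^3
(4) = -11.4*y^2 - 1.48*y - 0.29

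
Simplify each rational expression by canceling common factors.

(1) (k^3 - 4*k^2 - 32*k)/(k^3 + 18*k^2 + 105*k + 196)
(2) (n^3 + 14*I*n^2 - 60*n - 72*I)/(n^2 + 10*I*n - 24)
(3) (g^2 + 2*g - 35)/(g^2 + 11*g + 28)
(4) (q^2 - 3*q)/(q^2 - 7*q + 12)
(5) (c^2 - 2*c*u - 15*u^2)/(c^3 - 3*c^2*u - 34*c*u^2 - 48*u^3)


(1) = (k^2 - 8*k)/(k^2 + 14*k + 49)
(2) = (n^2 + 8*I*n - 12)/(n + 4*I)
(3) = (g - 5)/(g + 4)
(4) = q/(q - 4)
(5) = (-c + 5*u)/(-c^2 + 6*c*u + 16*u^2)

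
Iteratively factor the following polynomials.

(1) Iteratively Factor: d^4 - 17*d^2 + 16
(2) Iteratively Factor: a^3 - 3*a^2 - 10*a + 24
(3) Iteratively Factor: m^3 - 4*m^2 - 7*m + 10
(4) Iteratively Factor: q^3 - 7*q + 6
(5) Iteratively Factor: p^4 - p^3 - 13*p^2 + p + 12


(1) = (d - 4)*(d^3 + 4*d^2 - d - 4) = (d - 4)*(d + 4)*(d^2 - 1) = (d - 4)*(d - 1)*(d + 4)*(d + 1)
(2) = (a - 4)*(a^2 + a - 6) = (a - 4)*(a - 2)*(a + 3)
(3) = (m + 2)*(m^2 - 6*m + 5) = (m - 1)*(m + 2)*(m - 5)
(4) = (q - 1)*(q^2 + q - 6) = (q - 1)*(q + 3)*(q - 2)
(5) = (p - 4)*(p^3 + 3*p^2 - p - 3) = (p - 4)*(p - 1)*(p^2 + 4*p + 3) = (p - 4)*(p - 1)*(p + 3)*(p + 1)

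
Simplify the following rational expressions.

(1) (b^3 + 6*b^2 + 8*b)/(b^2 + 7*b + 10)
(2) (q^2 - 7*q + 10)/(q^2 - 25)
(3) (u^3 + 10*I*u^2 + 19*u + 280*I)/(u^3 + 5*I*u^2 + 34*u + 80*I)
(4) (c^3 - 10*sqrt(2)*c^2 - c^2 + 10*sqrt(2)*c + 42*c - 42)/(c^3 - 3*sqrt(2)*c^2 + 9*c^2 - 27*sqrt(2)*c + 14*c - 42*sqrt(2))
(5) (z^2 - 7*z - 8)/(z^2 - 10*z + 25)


(1) = (b^2 + 4*b)/(b + 5)
(2) = (q - 2)/(q + 5)
(3) = (u + 7*I)/(u + 2*I)
(4) = (c^2 + c*(-7*sqrt(2) - 1) + 7*sqrt(2))/(c^2 + 9*c + 14)
(5) = (z^2 - 7*z - 8)/(z^2 - 10*z + 25)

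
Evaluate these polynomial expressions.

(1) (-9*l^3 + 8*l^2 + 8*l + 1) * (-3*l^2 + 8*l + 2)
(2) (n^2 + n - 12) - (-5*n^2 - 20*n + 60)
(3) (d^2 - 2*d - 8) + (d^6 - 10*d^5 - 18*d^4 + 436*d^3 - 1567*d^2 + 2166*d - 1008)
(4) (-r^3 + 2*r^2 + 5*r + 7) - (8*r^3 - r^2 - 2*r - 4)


(1) = 27*l^5 - 96*l^4 + 22*l^3 + 77*l^2 + 24*l + 2
(2) = 6*n^2 + 21*n - 72
(3) = d^6 - 10*d^5 - 18*d^4 + 436*d^3 - 1566*d^2 + 2164*d - 1016
(4) = -9*r^3 + 3*r^2 + 7*r + 11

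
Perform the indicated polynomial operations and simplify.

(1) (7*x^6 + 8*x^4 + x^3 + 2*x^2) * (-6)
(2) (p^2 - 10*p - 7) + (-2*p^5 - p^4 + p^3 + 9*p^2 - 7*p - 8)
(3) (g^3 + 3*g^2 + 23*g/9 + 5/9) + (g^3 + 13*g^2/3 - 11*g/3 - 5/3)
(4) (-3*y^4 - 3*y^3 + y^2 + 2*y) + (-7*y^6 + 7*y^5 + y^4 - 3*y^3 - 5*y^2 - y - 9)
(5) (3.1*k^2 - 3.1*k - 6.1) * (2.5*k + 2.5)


(1) = -42*x^6 - 48*x^4 - 6*x^3 - 12*x^2
(2) = -2*p^5 - p^4 + p^3 + 10*p^2 - 17*p - 15
(3) = 2*g^3 + 22*g^2/3 - 10*g/9 - 10/9
(4) = -7*y^6 + 7*y^5 - 2*y^4 - 6*y^3 - 4*y^2 + y - 9
(5) = 7.75*k^3 - 23.0*k - 15.25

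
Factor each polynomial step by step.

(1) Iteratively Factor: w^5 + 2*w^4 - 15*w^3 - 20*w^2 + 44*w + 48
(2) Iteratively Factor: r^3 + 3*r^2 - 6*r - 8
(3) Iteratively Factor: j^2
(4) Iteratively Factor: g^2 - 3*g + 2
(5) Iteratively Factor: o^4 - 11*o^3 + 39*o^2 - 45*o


(1) = (w - 2)*(w^4 + 4*w^3 - 7*w^2 - 34*w - 24) = (w - 2)*(w + 4)*(w^3 - 7*w - 6) = (w - 2)*(w + 1)*(w + 4)*(w^2 - w - 6) = (w - 3)*(w - 2)*(w + 1)*(w + 4)*(w + 2)
(2) = (r - 2)*(r^2 + 5*r + 4) = (r - 2)*(r + 1)*(r + 4)
(3) = (j)*(j)
(4) = (g - 1)*(g - 2)
(5) = (o - 3)*(o^3 - 8*o^2 + 15*o) = (o - 5)*(o - 3)*(o^2 - 3*o) = o*(o - 5)*(o - 3)*(o - 3)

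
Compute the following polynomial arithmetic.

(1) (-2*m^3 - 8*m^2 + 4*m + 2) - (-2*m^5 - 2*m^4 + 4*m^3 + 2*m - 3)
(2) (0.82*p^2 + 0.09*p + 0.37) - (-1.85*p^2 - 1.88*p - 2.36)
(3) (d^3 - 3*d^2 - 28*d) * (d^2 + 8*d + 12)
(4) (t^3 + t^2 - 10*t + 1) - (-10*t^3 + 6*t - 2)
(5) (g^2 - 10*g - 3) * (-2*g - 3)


(1) = 2*m^5 + 2*m^4 - 6*m^3 - 8*m^2 + 2*m + 5
(2) = 2.67*p^2 + 1.97*p + 2.73
(3) = d^5 + 5*d^4 - 40*d^3 - 260*d^2 - 336*d
(4) = 11*t^3 + t^2 - 16*t + 3
(5) = -2*g^3 + 17*g^2 + 36*g + 9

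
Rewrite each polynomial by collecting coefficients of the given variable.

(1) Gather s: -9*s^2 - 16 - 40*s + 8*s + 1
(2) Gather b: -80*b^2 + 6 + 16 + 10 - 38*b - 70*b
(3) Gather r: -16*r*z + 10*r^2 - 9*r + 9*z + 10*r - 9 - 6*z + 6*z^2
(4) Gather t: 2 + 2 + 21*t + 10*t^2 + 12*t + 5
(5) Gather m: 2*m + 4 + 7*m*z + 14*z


(1) = -9*s^2 - 32*s - 15
(2) = -80*b^2 - 108*b + 32
(3) = 10*r^2 + r*(1 - 16*z) + 6*z^2 + 3*z - 9
(4) = 10*t^2 + 33*t + 9
(5) = m*(7*z + 2) + 14*z + 4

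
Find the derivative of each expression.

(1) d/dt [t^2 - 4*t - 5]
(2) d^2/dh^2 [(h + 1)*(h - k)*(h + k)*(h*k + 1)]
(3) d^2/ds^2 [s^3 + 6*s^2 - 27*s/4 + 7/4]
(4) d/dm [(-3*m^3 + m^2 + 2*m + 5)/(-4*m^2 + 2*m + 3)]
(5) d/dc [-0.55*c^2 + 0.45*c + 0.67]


(1) = 2*t - 4
(2) = 12*h^2*k + 6*h*k + 6*h - 2*k^3 + 2
(3) = 6*s + 12
(4) = (12*m^4 - 12*m^3 - 17*m^2 + 46*m - 4)/(16*m^4 - 16*m^3 - 20*m^2 + 12*m + 9)
(5) = 0.45 - 1.1*c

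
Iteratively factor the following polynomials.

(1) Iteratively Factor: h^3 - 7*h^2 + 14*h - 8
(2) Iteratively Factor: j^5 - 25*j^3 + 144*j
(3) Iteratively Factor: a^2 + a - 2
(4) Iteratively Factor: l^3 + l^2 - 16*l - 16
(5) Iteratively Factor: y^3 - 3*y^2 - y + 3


(1) = (h - 2)*(h^2 - 5*h + 4) = (h - 4)*(h - 2)*(h - 1)
(2) = (j - 4)*(j^4 + 4*j^3 - 9*j^2 - 36*j) = (j - 4)*(j + 3)*(j^3 + j^2 - 12*j) = j*(j - 4)*(j + 3)*(j^2 + j - 12) = j*(j - 4)*(j - 3)*(j + 3)*(j + 4)
(3) = (a + 2)*(a - 1)
(4) = (l + 1)*(l^2 - 16) = (l - 4)*(l + 1)*(l + 4)
(5) = (y - 1)*(y^2 - 2*y - 3) = (y - 3)*(y - 1)*(y + 1)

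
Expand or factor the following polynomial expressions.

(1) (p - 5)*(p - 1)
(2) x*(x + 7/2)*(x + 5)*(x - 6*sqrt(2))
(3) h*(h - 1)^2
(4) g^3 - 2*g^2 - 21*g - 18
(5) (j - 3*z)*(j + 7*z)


(1) = p^2 - 6*p + 5
(2) = x^4 - 6*sqrt(2)*x^3 + 17*x^3/2 - 51*sqrt(2)*x^2 + 35*x^2/2 - 105*sqrt(2)*x
(3) = h^3 - 2*h^2 + h
(4) = (g - 6)*(g + 1)*(g + 3)
(5) = j^2 + 4*j*z - 21*z^2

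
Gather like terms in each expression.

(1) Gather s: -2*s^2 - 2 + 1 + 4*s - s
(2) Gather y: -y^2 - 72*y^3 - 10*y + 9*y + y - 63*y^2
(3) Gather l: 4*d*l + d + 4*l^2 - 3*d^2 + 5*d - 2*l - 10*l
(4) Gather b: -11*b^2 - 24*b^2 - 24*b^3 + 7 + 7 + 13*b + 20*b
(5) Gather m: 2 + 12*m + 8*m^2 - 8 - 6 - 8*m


(1) = -2*s^2 + 3*s - 1
(2) = -72*y^3 - 64*y^2
(3) = -3*d^2 + 6*d + 4*l^2 + l*(4*d - 12)
(4) = -24*b^3 - 35*b^2 + 33*b + 14
(5) = 8*m^2 + 4*m - 12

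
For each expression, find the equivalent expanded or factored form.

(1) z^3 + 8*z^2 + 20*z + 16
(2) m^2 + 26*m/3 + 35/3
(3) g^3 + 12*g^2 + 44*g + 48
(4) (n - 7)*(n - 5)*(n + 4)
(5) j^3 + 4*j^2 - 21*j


(1) = (z + 2)^2*(z + 4)
(2) = (m + 5/3)*(m + 7)
(3) = (g + 2)*(g + 4)*(g + 6)
(4) = n^3 - 8*n^2 - 13*n + 140
(5) = j*(j - 3)*(j + 7)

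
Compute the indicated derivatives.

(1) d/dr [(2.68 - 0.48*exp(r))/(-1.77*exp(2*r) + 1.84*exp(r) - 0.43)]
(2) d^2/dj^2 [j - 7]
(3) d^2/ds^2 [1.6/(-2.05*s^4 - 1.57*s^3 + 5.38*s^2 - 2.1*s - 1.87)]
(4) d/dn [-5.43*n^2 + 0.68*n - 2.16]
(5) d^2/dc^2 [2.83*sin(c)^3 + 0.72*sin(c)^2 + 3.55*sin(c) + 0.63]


(1) = (-0.8496*exp(2*r) + 9.4872*exp(r) - 4.7248)*exp(r)/(3.1329*exp(4*r) - 6.5136*exp(3*r) + 4.9078*exp(2*r) - 1.5824*exp(r) + 0.1849)
(2) = 0
(3) = ((39.36*s^2 + 15.072*s - 17.216)*(2.05*s^4 + 1.57*s^3 - 5.38*s^2 + 2.1*s + 1.87) - 1.6*(8.2*s^3 + 4.71*s^2 - 10.76*s + 2.1)*(16.4*s^3 + 9.42*s^2 - 21.52*s + 4.2))/(2.05*s^4 + 1.57*s^3 - 5.38*s^2 + 2.1*s + 1.87)^3
(4) = 0.68 - 10.86*n
(5) = -5.6725*sin(c) + 6.3675*sin(3*c) + 1.44*cos(2*c)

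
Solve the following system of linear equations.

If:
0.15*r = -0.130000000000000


Then:
r = -0.87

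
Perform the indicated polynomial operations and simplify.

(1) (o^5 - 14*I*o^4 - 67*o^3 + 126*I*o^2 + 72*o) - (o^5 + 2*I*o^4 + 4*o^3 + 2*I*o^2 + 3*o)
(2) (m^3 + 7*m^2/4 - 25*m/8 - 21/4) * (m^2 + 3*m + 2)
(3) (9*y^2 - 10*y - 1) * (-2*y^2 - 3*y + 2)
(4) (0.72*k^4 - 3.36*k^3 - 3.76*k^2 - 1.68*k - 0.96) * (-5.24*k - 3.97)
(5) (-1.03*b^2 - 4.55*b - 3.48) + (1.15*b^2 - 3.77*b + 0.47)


(1) = -16*I*o^4 - 71*o^3 + 124*I*o^2 + 69*o
(2) = m^5 + 19*m^4/4 + 33*m^3/8 - 89*m^2/8 - 22*m - 21/2
(3) = -18*y^4 - 7*y^3 + 50*y^2 - 17*y - 2
(4) = -3.7728*k^5 + 14.748*k^4 + 33.0416*k^3 + 23.7304*k^2 + 11.7*k + 3.8112
(5) = 0.12*b^2 - 8.32*b - 3.01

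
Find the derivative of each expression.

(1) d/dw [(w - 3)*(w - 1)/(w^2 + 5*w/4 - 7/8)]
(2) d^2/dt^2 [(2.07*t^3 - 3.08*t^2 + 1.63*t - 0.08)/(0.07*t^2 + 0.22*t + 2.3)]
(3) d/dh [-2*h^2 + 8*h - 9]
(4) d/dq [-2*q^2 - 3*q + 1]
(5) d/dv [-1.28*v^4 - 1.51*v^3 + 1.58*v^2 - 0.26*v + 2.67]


(1) = 16*(21*w^2 - 31*w - 1)/(64*w^4 + 160*w^3 - 12*w^2 - 140*w + 49)
(2) = (-0.355326*t^3 + 9.257448*t^2 + 64.119828*t - 34.217944)/(0.000343*t^6 + 0.003234*t^5 + 0.043974*t^4 + 0.223168*t^3 + 1.44486*t^2 + 3.4914*t + 12.167)
(3) = 8 - 4*h
(4) = -4*q - 3
(5) = -5.12*v^3 - 4.53*v^2 + 3.16*v - 0.26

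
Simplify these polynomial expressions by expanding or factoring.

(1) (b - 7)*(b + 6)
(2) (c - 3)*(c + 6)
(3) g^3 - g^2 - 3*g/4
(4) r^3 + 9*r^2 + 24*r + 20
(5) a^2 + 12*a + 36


(1) = b^2 - b - 42
(2) = c^2 + 3*c - 18
(3) = g*(g - 3/2)*(g + 1/2)
(4) = (r + 2)^2*(r + 5)
(5) = (a + 6)^2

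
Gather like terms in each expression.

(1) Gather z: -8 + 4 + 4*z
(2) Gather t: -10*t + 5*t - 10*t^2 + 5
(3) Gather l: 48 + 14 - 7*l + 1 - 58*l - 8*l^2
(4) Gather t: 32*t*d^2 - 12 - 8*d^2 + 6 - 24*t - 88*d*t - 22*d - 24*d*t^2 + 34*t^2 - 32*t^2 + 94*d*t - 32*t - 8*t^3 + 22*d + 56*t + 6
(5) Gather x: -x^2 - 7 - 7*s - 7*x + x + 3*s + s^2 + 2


(1) = 4*z - 4
(2) = -10*t^2 - 5*t + 5
(3) = -8*l^2 - 65*l + 63
(4) = -8*d^2 - 8*t^3 + t^2*(2 - 24*d) + t*(32*d^2 + 6*d)
(5) = s^2 - 4*s - x^2 - 6*x - 5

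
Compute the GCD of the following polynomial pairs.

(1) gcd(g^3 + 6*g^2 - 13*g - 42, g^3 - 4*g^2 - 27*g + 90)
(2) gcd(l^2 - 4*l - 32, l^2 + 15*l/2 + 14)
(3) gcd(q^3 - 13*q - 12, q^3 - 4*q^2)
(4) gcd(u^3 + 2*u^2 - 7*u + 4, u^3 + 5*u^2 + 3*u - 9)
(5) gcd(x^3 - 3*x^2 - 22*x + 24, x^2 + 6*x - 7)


(1) = gcd((g - 3)*(g + 2)*(g + 7), (g - 6)*(g - 3)*(g + 5)) = g - 3
(2) = l + 4
(3) = gcd((q - 4)*(q + 1)*(q + 3), q^2*(q - 4)) = q - 4
(4) = gcd((u - 1)^2*(u + 4), (u - 1)*(u + 3)^2) = u - 1
(5) = gcd((x - 6)*(x - 1)*(x + 4), (x - 1)*(x + 7)) = x - 1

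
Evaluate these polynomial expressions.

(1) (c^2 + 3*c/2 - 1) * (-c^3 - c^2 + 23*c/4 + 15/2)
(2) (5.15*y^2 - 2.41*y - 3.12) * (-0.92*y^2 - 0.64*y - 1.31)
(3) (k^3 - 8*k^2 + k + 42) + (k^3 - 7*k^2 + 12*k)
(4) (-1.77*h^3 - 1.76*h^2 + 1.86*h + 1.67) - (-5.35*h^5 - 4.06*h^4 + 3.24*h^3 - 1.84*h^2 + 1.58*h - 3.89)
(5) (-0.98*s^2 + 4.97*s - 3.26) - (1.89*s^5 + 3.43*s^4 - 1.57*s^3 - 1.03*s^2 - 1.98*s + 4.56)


(1) = -c^5 - 5*c^4/2 + 21*c^3/4 + 137*c^2/8 + 11*c/2 - 15/2
(2) = -4.738*y^4 - 1.0788*y^3 - 2.3337*y^2 + 5.1539*y + 4.0872
(3) = 2*k^3 - 15*k^2 + 13*k + 42
(4) = 5.35*h^5 + 4.06*h^4 - 5.01*h^3 + 0.08*h^2 + 0.28*h + 5.56
(5) = -1.89*s^5 - 3.43*s^4 + 1.57*s^3 + 0.05*s^2 + 6.95*s - 7.82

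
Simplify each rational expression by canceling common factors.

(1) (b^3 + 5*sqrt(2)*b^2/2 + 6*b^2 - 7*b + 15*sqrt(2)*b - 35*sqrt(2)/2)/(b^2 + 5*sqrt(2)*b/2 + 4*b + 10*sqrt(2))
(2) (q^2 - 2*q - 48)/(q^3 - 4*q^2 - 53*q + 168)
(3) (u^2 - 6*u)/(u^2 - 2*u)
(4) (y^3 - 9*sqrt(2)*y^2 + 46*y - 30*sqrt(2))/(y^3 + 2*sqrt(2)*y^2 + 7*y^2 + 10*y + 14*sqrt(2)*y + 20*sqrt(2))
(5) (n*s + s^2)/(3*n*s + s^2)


(1) = (4*b^2 + 24*b - 28)/(4*b + 16)
(2) = (q + 6)/(q^2 + 4*q - 21)
(3) = (u - 6)/(u - 2)
(4) = (y^3 - 9*sqrt(2)*y^2 + 46*y - 30*sqrt(2))/(y^3 + y^2*(2*sqrt(2) + 7) + y*(10 + 14*sqrt(2)) + 20*sqrt(2))
(5) = (n + s)/(3*n + s)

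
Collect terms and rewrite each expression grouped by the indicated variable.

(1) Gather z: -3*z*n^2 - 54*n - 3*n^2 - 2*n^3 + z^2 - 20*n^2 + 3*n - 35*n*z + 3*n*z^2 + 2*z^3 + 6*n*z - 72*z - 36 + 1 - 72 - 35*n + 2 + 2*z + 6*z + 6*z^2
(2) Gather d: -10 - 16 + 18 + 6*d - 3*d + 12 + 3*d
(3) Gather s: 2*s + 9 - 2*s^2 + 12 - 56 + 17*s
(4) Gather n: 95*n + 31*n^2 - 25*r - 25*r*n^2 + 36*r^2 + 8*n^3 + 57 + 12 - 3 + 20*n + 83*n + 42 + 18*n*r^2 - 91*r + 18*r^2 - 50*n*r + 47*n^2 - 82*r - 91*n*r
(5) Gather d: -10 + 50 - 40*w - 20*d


(1) = -2*n^3 - 23*n^2 - 86*n + 2*z^3 + z^2*(3*n + 7) + z*(-3*n^2 - 29*n - 64) - 105
(2) = 6*d + 4
(3) = -2*s^2 + 19*s - 35
(4) = 8*n^3 + n^2*(78 - 25*r) + n*(18*r^2 - 141*r + 198) + 54*r^2 - 198*r + 108
(5) = -20*d - 40*w + 40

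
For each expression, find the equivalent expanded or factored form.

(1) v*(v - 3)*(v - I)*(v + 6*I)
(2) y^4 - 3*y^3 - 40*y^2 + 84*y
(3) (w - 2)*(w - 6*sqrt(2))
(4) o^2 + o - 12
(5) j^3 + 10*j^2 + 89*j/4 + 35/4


(1) = v^4 - 3*v^3 + 5*I*v^3 + 6*v^2 - 15*I*v^2 - 18*v
(2) = y*(y - 7)*(y - 2)*(y + 6)
(3) = w^2 - 6*sqrt(2)*w - 2*w + 12*sqrt(2)
(4) = (o - 3)*(o + 4)
(5) = (j + 1/2)*(j + 5/2)*(j + 7)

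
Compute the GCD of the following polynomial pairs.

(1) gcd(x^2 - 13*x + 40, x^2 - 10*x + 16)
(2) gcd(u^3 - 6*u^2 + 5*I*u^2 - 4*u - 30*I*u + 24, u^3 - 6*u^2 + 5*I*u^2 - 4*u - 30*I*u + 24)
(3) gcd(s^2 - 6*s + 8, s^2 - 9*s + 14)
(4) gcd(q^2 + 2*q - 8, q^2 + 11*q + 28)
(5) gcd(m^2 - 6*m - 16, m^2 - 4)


(1) = x - 8
(2) = u^3 + u^2*(-6 + 5*I) + u*(-4 - 30*I) + 24
(3) = s - 2
(4) = gcd((q - 2)*(q + 4), (q + 4)*(q + 7)) = q + 4
(5) = m + 2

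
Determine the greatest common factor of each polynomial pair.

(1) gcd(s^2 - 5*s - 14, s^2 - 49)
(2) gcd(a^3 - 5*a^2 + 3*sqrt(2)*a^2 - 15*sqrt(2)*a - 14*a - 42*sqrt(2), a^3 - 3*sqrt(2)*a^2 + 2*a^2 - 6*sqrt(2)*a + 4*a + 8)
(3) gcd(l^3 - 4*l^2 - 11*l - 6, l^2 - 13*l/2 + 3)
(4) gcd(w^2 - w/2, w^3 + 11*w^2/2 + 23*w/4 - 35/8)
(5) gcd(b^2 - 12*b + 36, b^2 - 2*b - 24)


(1) = gcd((s - 7)*(s + 2), (s - 7)*(s + 7)) = s - 7
(2) = a + 2
(3) = l - 6
(4) = w - 1/2
(5) = gcd((b - 6)^2, (b - 6)*(b + 4)) = b - 6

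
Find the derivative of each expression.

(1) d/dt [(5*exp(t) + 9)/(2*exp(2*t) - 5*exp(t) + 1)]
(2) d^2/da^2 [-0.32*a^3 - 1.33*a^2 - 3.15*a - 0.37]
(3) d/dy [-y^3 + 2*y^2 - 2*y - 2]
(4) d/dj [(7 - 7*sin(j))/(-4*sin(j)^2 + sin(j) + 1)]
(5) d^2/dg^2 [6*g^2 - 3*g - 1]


(1) = (-(4*exp(t) - 5)*(5*exp(t) + 9) + 10*exp(2*t) - 25*exp(t) + 5)*exp(t)/(2*exp(2*t) - 5*exp(t) + 1)^2
(2) = -1.92*a - 2.66
(3) = -3*y^2 + 4*y - 2
(4) = 7*(-4*sin(j)^2 + 8*sin(j) - 2)*cos(j)/(-4*sin(j)^2 + sin(j) + 1)^2
(5) = 12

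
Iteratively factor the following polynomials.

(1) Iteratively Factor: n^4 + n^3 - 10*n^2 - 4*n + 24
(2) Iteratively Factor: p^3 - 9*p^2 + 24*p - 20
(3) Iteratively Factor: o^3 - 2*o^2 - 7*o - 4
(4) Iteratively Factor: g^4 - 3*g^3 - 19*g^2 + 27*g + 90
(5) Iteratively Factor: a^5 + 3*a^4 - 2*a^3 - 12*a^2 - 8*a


(1) = (n + 2)*(n^3 - n^2 - 8*n + 12) = (n - 2)*(n + 2)*(n^2 + n - 6) = (n - 2)^2*(n + 2)*(n + 3)
(2) = (p - 5)*(p^2 - 4*p + 4) = (p - 5)*(p - 2)*(p - 2)
(3) = (o - 4)*(o^2 + 2*o + 1) = (o - 4)*(o + 1)*(o + 1)
(4) = (g + 3)*(g^3 - 6*g^2 - g + 30) = (g - 5)*(g + 3)*(g^2 - g - 6) = (g - 5)*(g + 2)*(g + 3)*(g - 3)
(5) = (a)*(a^4 + 3*a^3 - 2*a^2 - 12*a - 8) = a*(a + 1)*(a^3 + 2*a^2 - 4*a - 8) = a*(a + 1)*(a + 2)*(a^2 - 4) = a*(a + 1)*(a + 2)^2*(a - 2)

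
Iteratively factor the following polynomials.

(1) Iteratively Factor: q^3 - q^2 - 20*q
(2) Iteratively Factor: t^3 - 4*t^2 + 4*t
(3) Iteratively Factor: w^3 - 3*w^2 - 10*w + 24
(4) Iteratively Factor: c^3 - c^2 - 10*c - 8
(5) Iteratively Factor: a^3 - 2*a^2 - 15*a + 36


(1) = (q + 4)*(q^2 - 5*q) = (q - 5)*(q + 4)*(q)
(2) = (t - 2)*(t^2 - 2*t) = (t - 2)^2*(t)
(3) = (w - 4)*(w^2 + w - 6) = (w - 4)*(w - 2)*(w + 3)
(4) = (c + 1)*(c^2 - 2*c - 8) = (c - 4)*(c + 1)*(c + 2)
(5) = (a - 3)*(a^2 + a - 12) = (a - 3)*(a + 4)*(a - 3)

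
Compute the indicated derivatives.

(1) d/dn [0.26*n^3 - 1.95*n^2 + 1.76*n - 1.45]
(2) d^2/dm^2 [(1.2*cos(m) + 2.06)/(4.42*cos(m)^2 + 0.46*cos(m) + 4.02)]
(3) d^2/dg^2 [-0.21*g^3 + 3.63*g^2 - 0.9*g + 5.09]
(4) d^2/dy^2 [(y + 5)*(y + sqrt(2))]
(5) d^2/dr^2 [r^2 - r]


(1) = 0.78*n^2 - 3.9*n + 1.76
(2) = (-0.2637010001*(1 - cos(m)^2)^2 - 0.038994059*cos(m)^5 + 0.2698794706*cos(m)^3 + 0.1207303284*cos(m)^2 - 0.196911136*cos(m) + 0.1360053635)/(0.5236966825*cos(m)^2 + 0.0545023697*cos(m) + 0.4763033175)^3
(3) = 7.26 - 1.26*g
(4) = 2
(5) = 2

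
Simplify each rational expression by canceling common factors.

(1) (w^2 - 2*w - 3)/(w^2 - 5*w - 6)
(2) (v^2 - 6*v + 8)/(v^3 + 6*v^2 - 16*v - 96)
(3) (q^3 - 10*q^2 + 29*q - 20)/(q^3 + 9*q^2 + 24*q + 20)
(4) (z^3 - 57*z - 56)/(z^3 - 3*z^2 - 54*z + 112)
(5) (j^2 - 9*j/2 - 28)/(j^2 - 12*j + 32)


(1) = (w - 3)/(w - 6)
(2) = (v - 2)/(v^2 + 10*v + 24)
(3) = (q^3 - 10*q^2 + 29*q - 20)/(q^3 + 9*q^2 + 24*q + 20)
(4) = (z + 1)/(z - 2)
(5) = (2*j + 7)/(2*j - 8)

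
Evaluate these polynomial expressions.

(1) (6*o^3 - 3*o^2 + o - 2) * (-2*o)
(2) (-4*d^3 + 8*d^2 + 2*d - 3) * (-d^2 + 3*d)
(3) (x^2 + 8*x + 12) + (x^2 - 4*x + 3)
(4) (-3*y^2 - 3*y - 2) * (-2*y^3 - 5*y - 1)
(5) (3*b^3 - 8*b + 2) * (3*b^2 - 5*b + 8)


(1) = -12*o^4 + 6*o^3 - 2*o^2 + 4*o
(2) = 4*d^5 - 20*d^4 + 22*d^3 + 9*d^2 - 9*d
(3) = 2*x^2 + 4*x + 15
(4) = 6*y^5 + 6*y^4 + 19*y^3 + 18*y^2 + 13*y + 2
(5) = 9*b^5 - 15*b^4 + 46*b^2 - 74*b + 16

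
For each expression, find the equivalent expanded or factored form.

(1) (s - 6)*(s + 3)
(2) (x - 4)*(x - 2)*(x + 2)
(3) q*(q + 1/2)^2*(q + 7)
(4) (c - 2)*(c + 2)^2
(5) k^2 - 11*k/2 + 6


(1) = s^2 - 3*s - 18
(2) = x^3 - 4*x^2 - 4*x + 16
(3) = q^4 + 8*q^3 + 29*q^2/4 + 7*q/4
(4) = c^3 + 2*c^2 - 4*c - 8
(5) = (k - 4)*(k - 3/2)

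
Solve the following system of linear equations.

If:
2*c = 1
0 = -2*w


Then:
c = 1/2
w = 0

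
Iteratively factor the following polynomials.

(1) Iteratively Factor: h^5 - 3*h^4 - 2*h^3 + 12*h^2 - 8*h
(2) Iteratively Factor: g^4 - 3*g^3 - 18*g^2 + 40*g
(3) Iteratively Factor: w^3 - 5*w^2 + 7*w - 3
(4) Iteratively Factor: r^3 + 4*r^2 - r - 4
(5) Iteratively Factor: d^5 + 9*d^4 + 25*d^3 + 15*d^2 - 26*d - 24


(1) = (h + 2)*(h^4 - 5*h^3 + 8*h^2 - 4*h) = h*(h + 2)*(h^3 - 5*h^2 + 8*h - 4) = h*(h - 2)*(h + 2)*(h^2 - 3*h + 2) = h*(h - 2)^2*(h + 2)*(h - 1)
(2) = (g - 2)*(g^3 - g^2 - 20*g) = (g - 2)*(g + 4)*(g^2 - 5*g) = g*(g - 2)*(g + 4)*(g - 5)
(3) = (w - 1)*(w^2 - 4*w + 3) = (w - 3)*(w - 1)*(w - 1)
(4) = (r + 4)*(r^2 - 1) = (r + 1)*(r + 4)*(r - 1)
(5) = (d + 3)*(d^4 + 6*d^3 + 7*d^2 - 6*d - 8) = (d - 1)*(d + 3)*(d^3 + 7*d^2 + 14*d + 8) = (d - 1)*(d + 3)*(d + 4)*(d^2 + 3*d + 2) = (d - 1)*(d + 1)*(d + 3)*(d + 4)*(d + 2)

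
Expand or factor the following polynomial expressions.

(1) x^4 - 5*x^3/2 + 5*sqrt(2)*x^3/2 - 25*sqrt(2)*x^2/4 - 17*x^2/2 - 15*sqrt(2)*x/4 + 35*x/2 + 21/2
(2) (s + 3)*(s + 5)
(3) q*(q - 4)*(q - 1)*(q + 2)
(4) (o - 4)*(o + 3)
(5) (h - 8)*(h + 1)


(1) = (x - 3)*(x + 1/2)*(x - sqrt(2))*(x + 7*sqrt(2)/2)
(2) = s^2 + 8*s + 15
(3) = q^4 - 3*q^3 - 6*q^2 + 8*q
(4) = o^2 - o - 12
(5) = h^2 - 7*h - 8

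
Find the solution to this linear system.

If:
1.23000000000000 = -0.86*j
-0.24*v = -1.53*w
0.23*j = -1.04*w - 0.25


Then:
j = -1.43
v = 0.48
w = 0.08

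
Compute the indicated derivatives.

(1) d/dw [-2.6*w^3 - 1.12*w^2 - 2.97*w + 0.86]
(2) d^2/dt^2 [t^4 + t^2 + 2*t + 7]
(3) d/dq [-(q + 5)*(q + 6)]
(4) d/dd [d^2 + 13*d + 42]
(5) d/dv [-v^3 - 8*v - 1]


(1) = -7.8*w^2 - 2.24*w - 2.97
(2) = 12*t^2 + 2
(3) = -2*q - 11
(4) = 2*d + 13
(5) = -3*v^2 - 8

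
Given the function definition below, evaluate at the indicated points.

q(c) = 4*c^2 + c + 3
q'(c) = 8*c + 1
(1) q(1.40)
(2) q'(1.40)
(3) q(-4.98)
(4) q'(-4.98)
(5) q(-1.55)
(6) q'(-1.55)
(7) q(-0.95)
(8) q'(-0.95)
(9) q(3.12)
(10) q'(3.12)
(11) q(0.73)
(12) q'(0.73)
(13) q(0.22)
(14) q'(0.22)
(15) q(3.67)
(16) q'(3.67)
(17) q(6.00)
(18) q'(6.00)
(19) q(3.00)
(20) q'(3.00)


(1) = 12.24
(2) = 12.20
(3) = 97.22
(4) = -38.84
(5) = 11.06
(6) = -11.40
(7) = 5.66
(8) = -6.60
(9) = 45.06
(10) = 25.96
(11) = 5.86
(12) = 6.84
(13) = 3.41
(14) = 2.76
(15) = 60.55
(16) = 30.36
(17) = 153.00
(18) = 49.00
(19) = 42.00
(20) = 25.00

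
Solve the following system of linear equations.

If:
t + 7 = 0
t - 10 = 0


Then:
No Solution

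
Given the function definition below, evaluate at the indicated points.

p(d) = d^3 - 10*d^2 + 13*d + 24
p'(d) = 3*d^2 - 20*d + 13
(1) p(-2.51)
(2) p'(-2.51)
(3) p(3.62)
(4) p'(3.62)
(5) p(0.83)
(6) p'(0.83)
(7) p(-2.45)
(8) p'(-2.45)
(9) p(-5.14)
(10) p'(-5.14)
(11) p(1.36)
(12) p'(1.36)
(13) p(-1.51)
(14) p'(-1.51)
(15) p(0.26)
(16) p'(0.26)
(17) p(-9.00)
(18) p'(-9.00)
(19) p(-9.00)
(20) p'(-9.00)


(1) = -87.44
(2) = 82.10
(3) = -12.55
(4) = -20.09
(5) = 28.47
(6) = -1.53
(7) = -82.58
(8) = 80.01
(9) = -442.81
(10) = 195.06
(11) = 25.70
(12) = -8.65
(13) = -21.87
(14) = 50.04
(15) = 26.72
(16) = 8.00
(17) = -1632.00
(18) = 436.00
(19) = -1632.00
(20) = 436.00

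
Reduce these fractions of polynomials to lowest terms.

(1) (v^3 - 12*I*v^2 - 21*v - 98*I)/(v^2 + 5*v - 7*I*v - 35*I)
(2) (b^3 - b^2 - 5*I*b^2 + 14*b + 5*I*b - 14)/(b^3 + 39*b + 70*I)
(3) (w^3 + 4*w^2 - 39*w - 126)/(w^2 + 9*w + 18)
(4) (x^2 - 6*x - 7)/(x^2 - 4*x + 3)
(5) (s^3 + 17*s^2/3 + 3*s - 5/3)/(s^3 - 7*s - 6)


(1) = (v^2 - 5*I*v + 14)/(v + 5)
(2) = (b - 1)/(b + 5*I)
(3) = (w^2 + w - 42)/(w + 6)
(4) = (x^2 - 6*x - 7)/(x^2 - 4*x + 3)
(5) = (3*s^2 + 14*s - 5)/(3*s^2 - 3*s - 18)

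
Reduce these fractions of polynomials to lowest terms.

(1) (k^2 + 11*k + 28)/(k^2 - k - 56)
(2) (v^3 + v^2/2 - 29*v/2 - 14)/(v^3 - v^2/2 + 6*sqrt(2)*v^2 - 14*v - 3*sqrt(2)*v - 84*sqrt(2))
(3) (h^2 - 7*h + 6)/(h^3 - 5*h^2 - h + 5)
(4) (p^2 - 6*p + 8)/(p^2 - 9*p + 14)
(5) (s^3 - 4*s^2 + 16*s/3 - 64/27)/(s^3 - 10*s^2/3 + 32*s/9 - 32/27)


(1) = (k + 4)/(k - 8)
(2) = (4*v + 4)/(4*v + 24*sqrt(2))
(3) = (h - 6)/(h^2 - 4*h - 5)
(4) = (p - 4)/(p - 7)
(5) = (3*s - 4)/(3*s - 2)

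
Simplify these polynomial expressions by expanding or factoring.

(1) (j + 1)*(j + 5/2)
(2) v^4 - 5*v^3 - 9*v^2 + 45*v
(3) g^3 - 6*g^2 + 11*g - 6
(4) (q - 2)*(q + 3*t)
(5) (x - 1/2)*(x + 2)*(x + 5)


(1) = j^2 + 7*j/2 + 5/2
(2) = v*(v - 5)*(v - 3)*(v + 3)
(3) = (g - 3)*(g - 2)*(g - 1)
(4) = q^2 + 3*q*t - 2*q - 6*t
(5) = x^3 + 13*x^2/2 + 13*x/2 - 5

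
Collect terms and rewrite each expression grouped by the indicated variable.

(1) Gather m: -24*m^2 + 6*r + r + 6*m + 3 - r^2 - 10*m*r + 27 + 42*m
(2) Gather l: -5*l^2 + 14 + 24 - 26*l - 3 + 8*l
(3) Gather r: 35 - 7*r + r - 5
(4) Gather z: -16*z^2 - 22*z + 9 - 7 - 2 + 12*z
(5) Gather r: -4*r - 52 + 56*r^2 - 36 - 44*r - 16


(1) = -24*m^2 + m*(48 - 10*r) - r^2 + 7*r + 30
(2) = -5*l^2 - 18*l + 35
(3) = 30 - 6*r
(4) = -16*z^2 - 10*z
(5) = 56*r^2 - 48*r - 104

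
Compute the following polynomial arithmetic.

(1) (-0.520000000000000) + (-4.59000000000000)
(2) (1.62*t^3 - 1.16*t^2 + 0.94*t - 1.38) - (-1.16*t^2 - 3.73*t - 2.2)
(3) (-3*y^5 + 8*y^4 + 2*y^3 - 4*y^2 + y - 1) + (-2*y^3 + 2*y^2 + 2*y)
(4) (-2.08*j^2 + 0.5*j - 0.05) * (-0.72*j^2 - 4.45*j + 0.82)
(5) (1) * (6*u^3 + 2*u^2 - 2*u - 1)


(1) = -5.11000000000000
(2) = 1.62*t^3 + 4.67*t + 0.82
(3) = -3*y^5 + 8*y^4 - 2*y^2 + 3*y - 1
(4) = 1.4976*j^4 + 8.896*j^3 - 3.8946*j^2 + 0.6325*j - 0.041
(5) = 6*u^3 + 2*u^2 - 2*u - 1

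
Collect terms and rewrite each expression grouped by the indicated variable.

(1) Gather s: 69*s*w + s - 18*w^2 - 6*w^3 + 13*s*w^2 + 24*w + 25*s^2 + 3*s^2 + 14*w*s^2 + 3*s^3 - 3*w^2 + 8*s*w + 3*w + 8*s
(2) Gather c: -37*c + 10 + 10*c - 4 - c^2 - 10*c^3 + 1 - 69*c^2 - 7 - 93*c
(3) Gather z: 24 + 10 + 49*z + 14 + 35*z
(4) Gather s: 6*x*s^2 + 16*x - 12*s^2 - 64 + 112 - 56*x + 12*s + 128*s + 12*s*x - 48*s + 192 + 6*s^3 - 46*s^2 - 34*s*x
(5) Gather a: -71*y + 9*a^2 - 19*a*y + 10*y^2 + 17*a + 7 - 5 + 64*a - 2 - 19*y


(1) = 3*s^3 + s^2*(14*w + 28) + s*(13*w^2 + 77*w + 9) - 6*w^3 - 21*w^2 + 27*w
(2) = -10*c^3 - 70*c^2 - 120*c
(3) = 84*z + 48
(4) = 6*s^3 + s^2*(6*x - 58) + s*(92 - 22*x) - 40*x + 240
(5) = 9*a^2 + a*(81 - 19*y) + 10*y^2 - 90*y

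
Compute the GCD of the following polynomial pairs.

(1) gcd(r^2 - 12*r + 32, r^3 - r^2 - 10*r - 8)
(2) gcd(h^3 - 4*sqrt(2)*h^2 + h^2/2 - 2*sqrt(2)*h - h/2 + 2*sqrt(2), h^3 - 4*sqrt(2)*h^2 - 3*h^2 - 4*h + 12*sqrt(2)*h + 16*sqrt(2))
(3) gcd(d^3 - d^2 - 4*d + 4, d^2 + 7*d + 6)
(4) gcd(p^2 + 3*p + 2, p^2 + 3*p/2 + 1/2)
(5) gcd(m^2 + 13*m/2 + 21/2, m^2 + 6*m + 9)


(1) = r - 4
(2) = gcd((h - 1/2)*(h + 1)*(h - 4*sqrt(2)), (h - 4)*(h + 1)*(h - 4*sqrt(2))) = h^2 + h*(1 - 4*sqrt(2)) - 4*sqrt(2)
(3) = 1
(4) = p + 1
(5) = gcd((m + 3)*(m + 7/2), (m + 3)^2) = m + 3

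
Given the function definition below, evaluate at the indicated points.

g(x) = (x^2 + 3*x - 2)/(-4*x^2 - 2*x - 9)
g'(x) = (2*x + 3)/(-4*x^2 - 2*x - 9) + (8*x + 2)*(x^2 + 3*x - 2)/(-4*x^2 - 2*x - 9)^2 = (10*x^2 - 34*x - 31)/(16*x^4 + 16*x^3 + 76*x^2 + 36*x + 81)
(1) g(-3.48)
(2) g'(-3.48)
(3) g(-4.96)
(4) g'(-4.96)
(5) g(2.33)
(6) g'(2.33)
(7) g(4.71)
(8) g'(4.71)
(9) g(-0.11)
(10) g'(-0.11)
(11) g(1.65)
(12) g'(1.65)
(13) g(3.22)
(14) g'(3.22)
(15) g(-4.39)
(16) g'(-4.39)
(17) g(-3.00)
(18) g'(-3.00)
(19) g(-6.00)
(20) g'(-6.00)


(1) = 0.01
(2) = 0.08
(3) = -0.08
(4) = 0.04
(5) = -0.29
(6) = -0.04
(7) = -0.32
(8) = 0.00
(9) = 0.26
(10) = -0.35
(11) = -0.24
(12) = -0.11
(13) = -0.32
(14) = -0.01
(15) = -0.05
(16) = 0.05
(17) = 0.05
(18) = 0.11
(19) = -0.11
(20) = 0.03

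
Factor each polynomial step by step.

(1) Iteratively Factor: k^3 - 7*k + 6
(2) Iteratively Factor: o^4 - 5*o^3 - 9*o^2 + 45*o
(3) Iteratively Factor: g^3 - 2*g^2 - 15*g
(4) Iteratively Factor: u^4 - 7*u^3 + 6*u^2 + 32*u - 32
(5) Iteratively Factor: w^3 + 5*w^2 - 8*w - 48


(1) = (k - 1)*(k^2 + k - 6) = (k - 1)*(k + 3)*(k - 2)
(2) = (o - 3)*(o^3 - 2*o^2 - 15*o) = (o - 3)*(o + 3)*(o^2 - 5*o) = (o - 5)*(o - 3)*(o + 3)*(o)
(3) = (g - 5)*(g^2 + 3*g) = g*(g - 5)*(g + 3)
(4) = (u - 4)*(u^3 - 3*u^2 - 6*u + 8) = (u - 4)*(u - 1)*(u^2 - 2*u - 8) = (u - 4)^2*(u - 1)*(u + 2)
(5) = (w - 3)*(w^2 + 8*w + 16) = (w - 3)*(w + 4)*(w + 4)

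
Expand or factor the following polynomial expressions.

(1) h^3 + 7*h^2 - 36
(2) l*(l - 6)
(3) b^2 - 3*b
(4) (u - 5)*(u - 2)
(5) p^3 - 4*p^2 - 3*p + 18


(1) = (h - 2)*(h + 3)*(h + 6)
(2) = l^2 - 6*l
(3) = b*(b - 3)
(4) = u^2 - 7*u + 10
(5) = (p - 3)^2*(p + 2)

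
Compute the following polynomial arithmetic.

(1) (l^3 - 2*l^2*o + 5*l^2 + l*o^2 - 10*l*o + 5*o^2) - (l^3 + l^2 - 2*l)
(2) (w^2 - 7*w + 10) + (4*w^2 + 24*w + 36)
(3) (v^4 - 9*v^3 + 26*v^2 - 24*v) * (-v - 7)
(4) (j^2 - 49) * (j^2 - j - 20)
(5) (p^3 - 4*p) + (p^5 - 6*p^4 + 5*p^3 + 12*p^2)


(1) = -2*l^2*o + 4*l^2 + l*o^2 - 10*l*o + 2*l + 5*o^2
(2) = 5*w^2 + 17*w + 46
(3) = -v^5 + 2*v^4 + 37*v^3 - 158*v^2 + 168*v
(4) = j^4 - j^3 - 69*j^2 + 49*j + 980
(5) = p^5 - 6*p^4 + 6*p^3 + 12*p^2 - 4*p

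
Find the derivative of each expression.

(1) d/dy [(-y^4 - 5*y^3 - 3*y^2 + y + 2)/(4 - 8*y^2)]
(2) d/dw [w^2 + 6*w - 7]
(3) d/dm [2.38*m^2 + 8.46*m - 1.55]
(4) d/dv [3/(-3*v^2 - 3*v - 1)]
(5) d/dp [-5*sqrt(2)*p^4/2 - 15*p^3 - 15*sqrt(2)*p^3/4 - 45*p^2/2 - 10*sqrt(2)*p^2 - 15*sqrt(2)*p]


(1) = (4*y^5 + 10*y^4 - 4*y^3 - 13*y^2 + 2*y + 1)/(4*(4*y^4 - 4*y^2 + 1))
(2) = 2*w + 6
(3) = 4.76*m + 8.46
(4) = 9*(2*v + 1)/(3*v^2 + 3*v + 1)^2
(5) = -10*sqrt(2)*p^3 - 45*p^2 - 45*sqrt(2)*p^2/4 - 45*p - 20*sqrt(2)*p - 15*sqrt(2)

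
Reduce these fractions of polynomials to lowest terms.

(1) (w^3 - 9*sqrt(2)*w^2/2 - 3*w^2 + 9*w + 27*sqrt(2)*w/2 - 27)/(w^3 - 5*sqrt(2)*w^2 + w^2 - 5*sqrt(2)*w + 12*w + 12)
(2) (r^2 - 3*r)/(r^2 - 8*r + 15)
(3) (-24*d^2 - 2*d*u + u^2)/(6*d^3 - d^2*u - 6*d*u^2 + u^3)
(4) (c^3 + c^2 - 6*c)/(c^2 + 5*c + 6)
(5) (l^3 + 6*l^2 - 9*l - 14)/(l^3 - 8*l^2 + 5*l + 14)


(1) = (2*w^2 + w*(-6 - 3*sqrt(2)) + 9*sqrt(2))/(2*w^2 + w*(2 - 4*sqrt(2)) - 4*sqrt(2))
(2) = r/(r - 5)
(3) = (4*d + u)/(-d^2 + u^2)
(4) = (c^2 - 2*c)/(c + 2)
(5) = (l + 7)/(l - 7)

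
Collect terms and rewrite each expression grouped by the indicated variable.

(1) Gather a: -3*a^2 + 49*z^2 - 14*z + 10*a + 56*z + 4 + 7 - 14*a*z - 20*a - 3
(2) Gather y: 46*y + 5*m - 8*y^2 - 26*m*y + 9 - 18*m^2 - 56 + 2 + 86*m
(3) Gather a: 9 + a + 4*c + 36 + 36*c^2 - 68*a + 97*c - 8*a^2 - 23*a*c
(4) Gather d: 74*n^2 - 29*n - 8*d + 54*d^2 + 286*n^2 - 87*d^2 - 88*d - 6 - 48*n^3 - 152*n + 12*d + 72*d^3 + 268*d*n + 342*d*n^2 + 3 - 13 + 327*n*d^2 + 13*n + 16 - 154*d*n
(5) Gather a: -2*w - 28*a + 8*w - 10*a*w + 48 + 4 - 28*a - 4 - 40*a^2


(1) = -3*a^2 + a*(-14*z - 10) + 49*z^2 + 42*z + 8
(2) = -18*m^2 + 91*m - 8*y^2 + y*(46 - 26*m) - 45
(3) = -8*a^2 + a*(-23*c - 67) + 36*c^2 + 101*c + 45
(4) = 72*d^3 + d^2*(327*n - 33) + d*(342*n^2 + 114*n - 84) - 48*n^3 + 360*n^2 - 168*n
(5) = -40*a^2 + a*(-10*w - 56) + 6*w + 48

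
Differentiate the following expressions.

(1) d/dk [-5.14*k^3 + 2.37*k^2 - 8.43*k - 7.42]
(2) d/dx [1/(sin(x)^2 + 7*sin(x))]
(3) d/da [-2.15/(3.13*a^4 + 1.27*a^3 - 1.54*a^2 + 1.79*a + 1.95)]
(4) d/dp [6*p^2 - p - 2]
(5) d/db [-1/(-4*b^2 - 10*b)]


(1) = -15.42*k^2 + 4.74*k - 8.43
(2) = -(2*sin(x) + 7)*cos(x)/((sin(x) + 7)^2*sin(x)^2)
(3) = (26.918*a^3 + 8.1915*a^2 - 6.622*a + 3.8485)/(3.13*a^4 + 1.27*a^3 - 1.54*a^2 + 1.79*a + 1.95)^2
(4) = 12*p - 1
(5) = (-4*b - 5)/(2*b^2*(2*b + 5)^2)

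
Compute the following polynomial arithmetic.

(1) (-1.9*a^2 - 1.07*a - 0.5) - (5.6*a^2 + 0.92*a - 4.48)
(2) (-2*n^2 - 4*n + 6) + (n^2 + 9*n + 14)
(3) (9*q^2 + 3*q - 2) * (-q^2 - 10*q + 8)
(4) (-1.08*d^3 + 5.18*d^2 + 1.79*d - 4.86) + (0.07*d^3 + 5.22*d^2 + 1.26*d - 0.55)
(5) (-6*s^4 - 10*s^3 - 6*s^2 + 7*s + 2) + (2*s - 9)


(1) = -7.5*a^2 - 1.99*a + 3.98
(2) = -n^2 + 5*n + 20
(3) = -9*q^4 - 93*q^3 + 44*q^2 + 44*q - 16
(4) = -1.01*d^3 + 10.4*d^2 + 3.05*d - 5.41
(5) = -6*s^4 - 10*s^3 - 6*s^2 + 9*s - 7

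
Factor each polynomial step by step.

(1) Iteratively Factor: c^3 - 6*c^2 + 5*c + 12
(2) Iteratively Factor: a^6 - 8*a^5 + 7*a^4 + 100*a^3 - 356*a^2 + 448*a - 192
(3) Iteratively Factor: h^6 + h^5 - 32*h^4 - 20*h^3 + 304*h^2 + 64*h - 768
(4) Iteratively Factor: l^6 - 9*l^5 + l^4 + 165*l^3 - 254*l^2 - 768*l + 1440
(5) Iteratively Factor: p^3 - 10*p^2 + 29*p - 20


(1) = (c - 3)*(c^2 - 3*c - 4) = (c - 4)*(c - 3)*(c + 1)
(2) = (a - 2)*(a^5 - 6*a^4 - 5*a^3 + 90*a^2 - 176*a + 96) = (a - 2)*(a - 1)*(a^4 - 5*a^3 - 10*a^2 + 80*a - 96) = (a - 4)*(a - 2)*(a - 1)*(a^3 - a^2 - 14*a + 24) = (a - 4)*(a - 2)^2*(a - 1)*(a^2 + a - 12) = (a - 4)*(a - 2)^2*(a - 1)*(a + 4)*(a - 3)
(3) = (h + 4)*(h^5 - 3*h^4 - 20*h^3 + 60*h^2 + 64*h - 192) = (h - 4)*(h + 4)*(h^4 + h^3 - 16*h^2 - 4*h + 48) = (h - 4)*(h + 4)^2*(h^3 - 3*h^2 - 4*h + 12) = (h - 4)*(h + 2)*(h + 4)^2*(h^2 - 5*h + 6) = (h - 4)*(h - 2)*(h + 2)*(h + 4)^2*(h - 3)
(4) = (l - 4)*(l^5 - 5*l^4 - 19*l^3 + 89*l^2 + 102*l - 360) = (l - 4)^2*(l^4 - l^3 - 23*l^2 - 3*l + 90) = (l - 4)^2*(l - 2)*(l^3 + l^2 - 21*l - 45) = (l - 5)*(l - 4)^2*(l - 2)*(l^2 + 6*l + 9) = (l - 5)*(l - 4)^2*(l - 2)*(l + 3)*(l + 3)
(5) = (p - 5)*(p^2 - 5*p + 4) = (p - 5)*(p - 4)*(p - 1)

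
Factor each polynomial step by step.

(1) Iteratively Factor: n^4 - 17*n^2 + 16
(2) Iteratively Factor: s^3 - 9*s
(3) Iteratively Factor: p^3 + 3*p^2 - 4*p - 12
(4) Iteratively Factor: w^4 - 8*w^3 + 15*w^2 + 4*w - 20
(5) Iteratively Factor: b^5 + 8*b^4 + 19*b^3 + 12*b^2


(1) = (n + 4)*(n^3 - 4*n^2 - n + 4) = (n - 4)*(n + 4)*(n^2 - 1) = (n - 4)*(n + 1)*(n + 4)*(n - 1)
(2) = (s)*(s^2 - 9) = s*(s - 3)*(s + 3)
(3) = (p - 2)*(p^2 + 5*p + 6) = (p - 2)*(p + 2)*(p + 3)
(4) = (w + 1)*(w^3 - 9*w^2 + 24*w - 20) = (w - 2)*(w + 1)*(w^2 - 7*w + 10) = (w - 5)*(w - 2)*(w + 1)*(w - 2)
(5) = (b + 4)*(b^4 + 4*b^3 + 3*b^2) = b*(b + 4)*(b^3 + 4*b^2 + 3*b) = b^2*(b + 4)*(b^2 + 4*b + 3) = b^2*(b + 3)*(b + 4)*(b + 1)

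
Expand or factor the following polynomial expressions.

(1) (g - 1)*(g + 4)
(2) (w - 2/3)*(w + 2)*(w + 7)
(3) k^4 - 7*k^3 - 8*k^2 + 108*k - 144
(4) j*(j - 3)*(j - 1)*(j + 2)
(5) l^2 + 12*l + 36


(1) = g^2 + 3*g - 4
(2) = w^3 + 25*w^2/3 + 8*w - 28/3
(3) = (k - 6)*(k - 3)*(k - 2)*(k + 4)
(4) = j^4 - 2*j^3 - 5*j^2 + 6*j
(5) = (l + 6)^2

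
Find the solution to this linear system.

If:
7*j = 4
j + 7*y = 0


Then:
j = 4/7
y = -4/49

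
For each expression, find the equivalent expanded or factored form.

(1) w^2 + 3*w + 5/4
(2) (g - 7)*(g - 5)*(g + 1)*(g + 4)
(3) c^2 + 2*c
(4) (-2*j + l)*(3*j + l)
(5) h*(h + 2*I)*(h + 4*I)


(1) = (w + 1/2)*(w + 5/2)
(2) = g^4 - 7*g^3 - 21*g^2 + 127*g + 140
(3) = c*(c + 2)
(4) = -6*j^2 + j*l + l^2
(5) = h^3 + 6*I*h^2 - 8*h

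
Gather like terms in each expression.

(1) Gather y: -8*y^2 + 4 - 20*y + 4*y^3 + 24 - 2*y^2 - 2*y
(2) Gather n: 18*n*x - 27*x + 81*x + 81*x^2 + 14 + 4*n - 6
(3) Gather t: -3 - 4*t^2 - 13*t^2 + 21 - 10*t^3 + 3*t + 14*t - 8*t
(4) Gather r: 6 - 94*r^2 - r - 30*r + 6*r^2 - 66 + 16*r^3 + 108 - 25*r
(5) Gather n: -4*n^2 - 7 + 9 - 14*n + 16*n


(1) = 4*y^3 - 10*y^2 - 22*y + 28
(2) = n*(18*x + 4) + 81*x^2 + 54*x + 8
(3) = -10*t^3 - 17*t^2 + 9*t + 18
(4) = 16*r^3 - 88*r^2 - 56*r + 48
(5) = -4*n^2 + 2*n + 2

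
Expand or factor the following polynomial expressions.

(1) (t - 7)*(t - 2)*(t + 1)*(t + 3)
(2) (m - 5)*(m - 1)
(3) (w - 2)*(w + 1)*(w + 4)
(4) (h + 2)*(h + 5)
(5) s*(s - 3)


(1) = t^4 - 5*t^3 - 19*t^2 + 29*t + 42
(2) = m^2 - 6*m + 5
(3) = w^3 + 3*w^2 - 6*w - 8
(4) = h^2 + 7*h + 10
(5) = s^2 - 3*s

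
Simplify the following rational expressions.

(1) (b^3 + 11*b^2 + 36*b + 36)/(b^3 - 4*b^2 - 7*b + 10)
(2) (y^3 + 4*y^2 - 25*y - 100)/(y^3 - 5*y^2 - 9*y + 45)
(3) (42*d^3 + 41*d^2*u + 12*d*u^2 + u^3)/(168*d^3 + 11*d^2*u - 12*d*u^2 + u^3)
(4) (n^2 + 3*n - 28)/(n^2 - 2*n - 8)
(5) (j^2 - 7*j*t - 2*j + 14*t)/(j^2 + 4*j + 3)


(1) = (b^2 + 9*b + 18)/(b^2 - 6*b + 5)
(2) = (y^2 + 9*y + 20)/(y^2 - 9)
(3) = (14*d^2 + 9*d*u + u^2)/(56*d^2 - 15*d*u + u^2)
(4) = (n + 7)/(n + 2)
(5) = (j^2 - 7*j*t - 2*j + 14*t)/(j^2 + 4*j + 3)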